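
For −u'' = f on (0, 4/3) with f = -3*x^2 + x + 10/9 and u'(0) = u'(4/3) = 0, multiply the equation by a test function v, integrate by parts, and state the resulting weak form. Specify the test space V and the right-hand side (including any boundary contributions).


V = H^1(0, 4/3) (no boundary constraint on v; u is determined up to an additive constant); weak form: ∫_0^4/3 u'v' dx = ∫_0^4/3 (-3*x^2 + x + 10/9) v dx for all v ∈ V.

Multiply both sides by a test function v and integrate from 0 to 4/3:
  ∫_0^4/3 −u''(x) v(x) dx = ∫_0^4/3 f(x) v(x) dx.
Integrate the LHS by parts once:
  ∫_0^4/3 −u'' v dx = −[u'(x) v(x)]_0^4/3 + ∫_0^4/3 u'(x) v'(x) dx.
Thus ∫_0^4/3 u'(x) v'(x) dx = ∫_0^4/3 f(x) v(x) dx + [u'(x) v(x)]_0^4/3.
Choose V so that boundary terms are either known or forced to vanish.
u has homogeneous Neumann: u'(0) = u'(4/3) = 0. So [u' v]_0^4/3 = 0·v(4/3) − 0·v(0) = 0 for any v; take V = H^1(0, 4/3).
Weak formulation: find u (satisfying any essential BC) such that ∫_0^4/3 u'(x) v'(x) dx = ∫_0^4/3 f v dx for all v ∈ V (homogeneous Neumann, so boundary terms vanish).
Substituting f(x) = -3*x^2 + x + 10/9, the right-hand side is ∫_0^4/3 (-3*x^2 + x + 10/9) v dx.
Compatibility check (pure Neumann): taking v ≡ 1 ∈ V gives 0 = ∫_0^4/3 f dx + (0) − (0), i.e. ∫_0^4/3 f dx must equal u'(0) − u'(4/3) = 0. Indeed ∫_0^4/3 (-3*x^2 + x + 10/9) dx = 0, so the data are compatible. The solution is then unique only up to an additive constant (fix it e.g. by requiring ∫_0^4/3 u dx = 0).


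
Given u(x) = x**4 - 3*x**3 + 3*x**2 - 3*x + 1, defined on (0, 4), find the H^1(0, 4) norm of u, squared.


||u||_{H^1}^2 = 3564296/315

The H^1 norm (squared) on an interval (0, L) is
  ||u||_{H^1}^2 = ∫_0^L u(x)^2 dx + ∫_0^L u'(x)^2 dx.
Compute u'(x) = 4*x**3 - 9*x**2 + 6*x - 3.
Then u(x)^2 = x**8 - 6*x**7 + 15*x**6 - 24*x**5 + 29*x**4 - 24*x**3 + 15*x**2 - 6*x + 1 and u'(x)^2 = 16*x**6 - 72*x**5 + 129*x**4 - 132*x**3 + 90*x**2 - 36*x + 9.
Integrate each monomial from 0 to 4 using ∫_0^4 c·x^n dx = c·4^(n+1)/(n+1):
  ∫_0^4 u(x)^2 dx = ∫_0^4 (x^8 - 6*x^7 + 15*x^6 - 24*x^5 + 29*x^4 - 24*x^3 + 15*x^2 - 6*x + 1) dx. Term by term:
    ∫_0^4 x^8 dx = 262144/9;  ∫_0^4 -6*x^7 dx = -49152;  ∫_0^4 15*x^6 dx = 245760/7;
    ∫_0^4 -24*x^5 dx = -16384;  ∫_0^4 29*x^4 dx = 29696/5;  ∫_0^4 -24*x^3 dx = -1536;
    ∫_0^4 15*x^2 dx = 320;  ∫_0^4 -6*x dx = -48;  ∫_0^4 1 dx = 4.
  Sum: 262144/9 − 49152 + 245760/7 − 16384 + 29696/5 − 1536 + 320 − 48 + 4 = 1064348/315.
  ∫_0^4 u'(x)^2 dx = ∫_0^4 (16*x^6 - 72*x^5 + 129*x^4 - 132*x^3 + 90*x^2 - 36*x + 9) dx. Term by term:
    ∫_0^4 16*x^6 dx = 262144/7;  ∫_0^4 -72*x^5 dx = -49152;  ∫_0^4 129*x^4 dx = 132096/5;
    ∫_0^4 -132*x^3 dx = -8448;  ∫_0^4 90*x^2 dx = 1920;  ∫_0^4 -36*x dx = -288;
    ∫_0^4 9 dx = 36.
  Sum: 262144/7 − 49152 + 132096/5 − 8448 + 1920 − 288 + 36 = 277772/35.
Adding: ||u||_{H^1}^2 = 1064348/315 + 277772/35 = 3564296/315.


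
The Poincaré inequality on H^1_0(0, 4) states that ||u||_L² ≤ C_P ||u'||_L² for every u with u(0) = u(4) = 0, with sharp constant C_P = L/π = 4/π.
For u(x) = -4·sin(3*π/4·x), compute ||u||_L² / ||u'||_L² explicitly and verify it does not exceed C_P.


||u||_L² / ||u'||_L² = 4/(3*π) < C_P = 4/π.

u(x) = -4·sin(3*π/4·x), so u'(x) = -3*π*cos(3*π*x/4).
Writing u(x) = A·sin(kπx/L) with A = -4 and k = 3, use ∫_0^L sin²(kπx/L) dx = L/2 and ∫_0^L cos²(kπx/L) dx = L/2.
u² = 16·sin²(3*π/4·x) and (u')² = 9*π^2·cos²(3*π/4·x), and each of sin², cos² integrates to L/2 = 2 over (0, 4).
∫_0^4 u² dx = 32, so ||u||_L² = 4*sqrt(2).
∫_0^4 (u')² dx = 18*π^2, so ||u'||_L² = 3*sqrt(2)*π.
Ratio ||u||_L² / ||u'||_L² = 4/(3*π).
Sharp Poincaré constant on H^1_0(0, 4) is C_P = L/π = 4/π, achieved by sin(π/4·x).
This is the k = 3 harmonic; the ratio L/(kπ) is strictly less than C_P = L/π, consistent with the sharp inequality ||u||_L² ≤ C_P ||u'||_L².


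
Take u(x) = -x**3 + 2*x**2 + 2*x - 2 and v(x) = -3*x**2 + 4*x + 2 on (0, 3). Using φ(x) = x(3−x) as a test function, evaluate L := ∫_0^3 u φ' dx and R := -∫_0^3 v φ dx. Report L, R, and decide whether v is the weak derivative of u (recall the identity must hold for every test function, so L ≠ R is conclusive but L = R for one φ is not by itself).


LHS = 9/20, RHS = 9/20. Yes, v = u' weakly.

u(x) = -x**3 + 2*x**2 + 2*x - 2, classical derivative u'(x) = -3*x**2 + 4*x + 2.
φ(x) = x(3−x), so φ'(x) = 3 - 2*x.
Note φ(0) = φ(3) = 0, so the boundary term u·φ vanishes.
LHS = ∫_0^3 u(x) φ'(x) dx = ∫_0^3 (2*x^4 - 7*x^3 + 2*x^2 + 10*x - 6) dx. Term by term:
  ∫_0^3 2*x^4 dx = 486/5;  ∫_0^3 -7*x^3 dx = -567/4;  ∫_0^3 2*x^2 dx = 18;
  ∫_0^3 10*x dx = 45;  ∫_0^3 -6 dx = -18.
Sum: 486/5 − 567/4 + 18 + 45 − 18 = 9/20.
So LHS = 9/20.
∫_0^3 v(x) φ(x) dx = ∫_0^3 (3*x^4 - 13*x^3 + 10*x^2 + 6*x) dx. Term by term:
  ∫_0^3 3*x^4 dx = 729/5;  ∫_0^3 -13*x^3 dx = -1053/4;  ∫_0^3 10*x^2 dx = 90;
  ∫_0^3 6*x dx = 27.
Sum: 729/5 − 1053/4 + 90 + 27 = -9/20.
So RHS = -∫_0^3 v(x) φ(x) dx = 9/20.
LHS = RHS, so the identity holds for this test φ.
Moreover u is smooth here and v(x) = u'(x) = -3*x**2 + 4*x + 2 pointwise, so the identity holds for every test function. Hence v is the weak derivative of u.


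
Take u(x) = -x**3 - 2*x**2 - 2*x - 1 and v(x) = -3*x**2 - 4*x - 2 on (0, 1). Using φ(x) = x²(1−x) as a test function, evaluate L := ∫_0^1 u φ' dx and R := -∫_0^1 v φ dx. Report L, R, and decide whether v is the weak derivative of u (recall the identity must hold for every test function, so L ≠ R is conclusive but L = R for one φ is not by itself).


LHS = 7/15, RHS = 7/15. Yes, v = u' weakly.

u(x) = -x**3 - 2*x**2 - 2*x - 1, classical derivative u'(x) = -3*x**2 - 4*x - 2.
φ(x) = x²(1−x), so φ'(x) = x*(2 - 3*x).
Note φ(0) = φ(1) = 0, so the boundary term u·φ vanishes.
LHS = ∫_0^1 u(x) φ'(x) dx = ∫_0^1 (3*x^5 + 4*x^4 + 2*x^3 - x^2 - 2*x) dx. Term by term:
  ∫_0^1 3*x^5 dx = 1/2;  ∫_0^1 4*x^4 dx = 4/5;  ∫_0^1 2*x^3 dx = 1/2;
  ∫_0^1 -x^2 dx = -1/3;  ∫_0^1 -2*x dx = -1.
Sum: 1/2 + 4/5 + 1/2 − 1/3 − 1 = 7/15.
So LHS = 7/15.
∫_0^1 v(x) φ(x) dx = ∫_0^1 (3*x^5 + x^4 - 2*x^3 - 2*x^2) dx. Term by term:
  ∫_0^1 3*x^5 dx = 1/2;  ∫_0^1 x^4 dx = 1/5;  ∫_0^1 -2*x^3 dx = -1/2;
  ∫_0^1 -2*x^2 dx = -2/3.
Sum: 1/2 + 1/5 − 1/2 − 2/3 = -7/15.
So RHS = -∫_0^1 v(x) φ(x) dx = 7/15.
LHS = RHS, so the identity holds for this test φ.
Moreover u is smooth here and v(x) = u'(x) = -3*x**2 - 4*x - 2 pointwise, so the identity holds for every test function. Hence v is the weak derivative of u.


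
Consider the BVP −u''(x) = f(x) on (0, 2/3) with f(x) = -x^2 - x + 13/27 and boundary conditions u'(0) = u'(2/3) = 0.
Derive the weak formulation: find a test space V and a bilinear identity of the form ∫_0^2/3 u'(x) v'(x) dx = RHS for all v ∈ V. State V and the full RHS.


V = H^1(0, 2/3) (no boundary constraint on v; u is determined up to an additive constant); weak form: ∫_0^2/3 u'v' dx = ∫_0^2/3 (-x^2 - x + 13/27) v dx for all v ∈ V.

Multiply both sides by a test function v and integrate from 0 to 2/3:
  ∫_0^2/3 −u''(x) v(x) dx = ∫_0^2/3 f(x) v(x) dx.
Integrate the LHS by parts once:
  ∫_0^2/3 −u'' v dx = −[u'(x) v(x)]_0^2/3 + ∫_0^2/3 u'(x) v'(x) dx.
Thus ∫_0^2/3 u'(x) v'(x) dx = ∫_0^2/3 f(x) v(x) dx + [u'(x) v(x)]_0^2/3.
Choose V so that boundary terms are either known or forced to vanish.
u has homogeneous Neumann: u'(0) = u'(2/3) = 0. So [u' v]_0^2/3 = 0·v(2/3) − 0·v(0) = 0 for any v; take V = H^1(0, 2/3).
Weak formulation: find u (satisfying any essential BC) such that ∫_0^2/3 u'(x) v'(x) dx = ∫_0^2/3 f v dx for all v ∈ V (homogeneous Neumann, so boundary terms vanish).
Substituting f(x) = -x^2 - x + 13/27, the right-hand side is ∫_0^2/3 (-x^2 - x + 13/27) v dx.
Compatibility check (pure Neumann): taking v ≡ 1 ∈ V gives 0 = ∫_0^2/3 f dx + (0) − (0), i.e. ∫_0^2/3 f dx must equal u'(0) − u'(2/3) = 0. Indeed ∫_0^2/3 (-x^2 - x + 13/27) dx = 0, so the data are compatible. The solution is then unique only up to an additive constant (fix it e.g. by requiring ∫_0^2/3 u dx = 0).


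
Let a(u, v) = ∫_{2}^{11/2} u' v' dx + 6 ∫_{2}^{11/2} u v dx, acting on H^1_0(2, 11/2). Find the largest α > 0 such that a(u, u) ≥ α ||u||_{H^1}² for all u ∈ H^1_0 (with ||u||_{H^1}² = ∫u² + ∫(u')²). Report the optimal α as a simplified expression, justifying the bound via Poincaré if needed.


α = 1

Coercivity of a(·,·) on H^1_0(2, 11/2) means a(u, u) ≥ α ||u||_{H^1}² for every u ∈ H^1_0.
The interval has length L = 7/2, and Poincaré/coercivity depend only on L. Here a(u, u) = ∫(u')² + (6)·∫u².
Here c = 6 ≥ 1, so a(u,u) = ∫(u')² + c∫u² ≥ ∫(u')² + ∫u² = ||u||_{H^1}², i.e. α = 1 works. No larger α is possible: a(u,u) ≥ α||u||_{H^1}² means (1−α)∫(u')² ≥ (α−c)∫u², and for the modes u_n = sin(nπ(x−x₀)/L) (x₀ the left endpoint) one has ∫u_n²/∫(u_n')² = (L/(nπ))² → 0, so a(u_n,u_n)/||u_n||_{H^1}² → 1. Hence the optimal constant is α = 1.
Therefore α = 1.


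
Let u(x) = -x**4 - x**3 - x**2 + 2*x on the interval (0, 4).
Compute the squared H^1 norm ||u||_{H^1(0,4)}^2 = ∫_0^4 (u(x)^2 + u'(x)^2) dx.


||u||_{H^1}^2 = 34291184/315

The H^1 norm (squared) on an interval (0, L) is
  ||u||_{H^1}^2 = ∫_0^L u(x)^2 dx + ∫_0^L u'(x)^2 dx.
Compute u'(x) = -4*x**3 - 3*x**2 - 2*x + 2.
Then u(x)^2 = x**8 + 2*x**7 + 3*x**6 - 2*x**5 - 3*x**4 - 4*x**3 + 4*x**2 and u'(x)^2 = 16*x**6 + 24*x**5 + 25*x**4 - 4*x**3 - 8*x**2 - 8*x + 4.
Integrate each monomial from 0 to 4 using ∫_0^4 c·x^n dx = c·4^(n+1)/(n+1):
  ∫_0^4 u(x)^2 dx = ∫_0^4 (x^8 + 2*x^7 + 3*x^6 - 2*x^5 - 3*x^4 - 4*x^3 + 4*x^2) dx. Term by term:
    ∫_0^4 x^8 dx = 262144/9;  ∫_0^4 2*x^7 dx = 16384;  ∫_0^4 3*x^6 dx = 49152/7;
    ∫_0^4 -2*x^5 dx = -4096/3;  ∫_0^4 -3*x^4 dx = -3072/5;  ∫_0^4 -4*x^3 dx = -256;
    ∫_0^4 4*x^2 dx = 256/3.
  Sum: 262144/9 + 16384 + 49152/7 − 4096/3 − 3072/5 − 256 + 256/3 = 15870464/315.
  ∫_0^4 u'(x)^2 dx = ∫_0^4 (16*x^6 + 24*x^5 + 25*x^4 - 4*x^3 - 8*x^2 - 8*x + 4) dx. Term by term:
    ∫_0^4 16*x^6 dx = 262144/7;  ∫_0^4 24*x^5 dx = 16384;  ∫_0^4 25*x^4 dx = 5120;
    ∫_0^4 -4*x^3 dx = -256;  ∫_0^4 -8*x^2 dx = -512/3;  ∫_0^4 -8*x dx = -64;
    ∫_0^4 4 dx = 16.
  Sum: 262144/7 + 16384 + 5120 − 256 − 512/3 − 64 + 16 = 1228048/21.
Adding: ||u||_{H^1}^2 = 15870464/315 + 1228048/21 = 34291184/315.


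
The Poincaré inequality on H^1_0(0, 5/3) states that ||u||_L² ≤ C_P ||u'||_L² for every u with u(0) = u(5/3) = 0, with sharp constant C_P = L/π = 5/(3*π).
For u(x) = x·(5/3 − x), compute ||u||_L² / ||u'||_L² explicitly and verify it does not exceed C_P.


||u||_L² / ||u'||_L² = sqrt(10)/6 < C_P = 5/(3*π).

u(x) = x·(5/3 − x), so u'(x) = 5/3 - 2*x.
u(x) = x·(5/3 − x) vanishes at x = 0 and x = 5/3, so u ∈ H^1_0(0, 5/3). Differentiate via the product rule and integrate the resulting polynomials term by term.
  ∫_0^5/3 u² dx = ∫_0^5/3 (x^4 - 10*x^3/3 + 25*x^2/9) dx. Term by term:
    ∫_0^5/3 x^4 dx = 625/243;  ∫_0^5/3 -10*x^3/3 dx = -3125/486;  ∫_0^5/3 25*x^2/9 dx = 3125/729.
  Sum: 625/243 − 3125/486 + 3125/729 = 625/1458.
  ∫_0^5/3 (u')² dx = ∫_0^5/3 (4*x^2 - 20*x/3 + 25/9) dx. Term by term:
    ∫_0^5/3 4*x^2 dx = 500/81;  ∫_0^5/3 -20*x/3 dx = -250/27;  ∫_0^5/3 25/9 dx = 125/27.
  Sum: 500/81 − 250/27 + 125/27 = 125/81.
∫_0^5/3 u² dx = 625/1458, so ||u||_L² = 25*sqrt(2)/54.
∫_0^5/3 (u')² dx = 125/81, so ||u'||_L² = 5*sqrt(5)/9.
Ratio ||u||_L² / ||u'||_L² = sqrt(10)/6.
Sharp Poincaré constant on H^1_0(0, 5/3) is C_P = L/π = 5/(3*π), achieved by sin(3*π/5·x).
A polynomial bump cannot attain the sharp Poincaré constant (only the first sine eigenfunction does), so the ratio is strictly less than C_P, consistent with ||u||_L² ≤ C_P ||u'||_L².


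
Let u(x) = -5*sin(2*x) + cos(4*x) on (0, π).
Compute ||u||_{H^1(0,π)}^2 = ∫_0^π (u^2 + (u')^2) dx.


||u||_{H^1(0,π)}^2 = 71*π

u'(x) = -4*sin(4*x) - 10*cos(2*x).
Expand u² and (u')² and integrate term by term on (0, π), using: for integers n ≥ 1, ∫_0^π sin²(nx) dx = ∫_0^π cos²(nx) dx = π/2; for n ≠ n', ∫_0^π sin(nx)sin(n'x) dx = ∫_0^π cos(nx)cos(n'x) dx = 0; and by product-to-sum, ∫_0^π sin(nx)cos(n'x) dx = ½∫_0^π [sin((n+n')x) + sin((n−n')x)] dx, which is 0 when n+n' is even and 2n/(n²−n'²) when n+n' is odd (it need not vanish on (0, π)).
  u² squared terms: (-5)²·∫sin(2x)² dx = 25·π/2 = 25*π/2;  (1)²·∫cos(4x)² dx = 1·π/2 = π/2.
  u² cross terms: 2·(-5)·(1)·∫sin(2x)·cos(4x) dx = -10·(0) = 0.
  So ∫_0^π u² dx = 25*π/2 + π/2 + 0 = 13*π.
  (u')² squared terms: (-10)²·∫cos(2x)² dx = 100·π/2 = 50*π;  (-4)²·∫sin(4x)² dx = 16·π/2 = 8*π.
  (u')² cross terms: 2·(-10)·(-4)·∫cos(2x)·sin(4x) dx = 80·(0) = 0.
  So ∫_0^π (u')² dx = 50*π + 8*π + 0 = 58*π.
||u||_{H^1}^2 = (13*π) + (58*π) = 71*π.


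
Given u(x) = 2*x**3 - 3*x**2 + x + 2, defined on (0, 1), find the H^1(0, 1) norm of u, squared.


||u||_{H^1}^2 = 883/210

The H^1 norm (squared) on an interval (0, L) is
  ||u||_{H^1}^2 = ∫_0^L u(x)^2 dx + ∫_0^L u'(x)^2 dx.
Compute u'(x) = 6*x**2 - 6*x + 1.
Then u(x)^2 = 4*x**6 - 12*x**5 + 13*x**4 + 2*x**3 - 11*x**2 + 4*x + 4 and u'(x)^2 = 36*x**4 - 72*x**3 + 48*x**2 - 12*x + 1.
Integrate each monomial from 0 to 1 using ∫_0^1 c·x^n dx = c·1^(n+1)/(n+1):
  ∫_0^1 u(x)^2 dx = ∫_0^1 (4*x^6 - 12*x^5 + 13*x^4 + 2*x^3 - 11*x^2 + 4*x + 4) dx. Term by term:
    ∫_0^1 4*x^6 dx = 4/7;  ∫_0^1 -12*x^5 dx = -2;  ∫_0^1 13*x^4 dx = 13/5;
    ∫_0^1 2*x^3 dx = 1/2;  ∫_0^1 -11*x^2 dx = -11/3;  ∫_0^1 4*x dx = 2;
    ∫_0^1 4 dx = 4.
  Sum: 4/7 − 2 + 13/5 + 1/2 − 11/3 + 2 + 4 = 841/210.
  ∫_0^1 u'(x)^2 dx = ∫_0^1 (36*x^4 - 72*x^3 + 48*x^2 - 12*x + 1) dx. Term by term:
    ∫_0^1 36*x^4 dx = 36/5;  ∫_0^1 -72*x^3 dx = -18;  ∫_0^1 48*x^2 dx = 16;
    ∫_0^1 -12*x dx = -6;  ∫_0^1 1 dx = 1.
  Sum: 36/5 − 18 + 16 − 6 + 1 = 1/5.
Adding: ||u||_{H^1}^2 = 841/210 + 1/5 = 883/210.


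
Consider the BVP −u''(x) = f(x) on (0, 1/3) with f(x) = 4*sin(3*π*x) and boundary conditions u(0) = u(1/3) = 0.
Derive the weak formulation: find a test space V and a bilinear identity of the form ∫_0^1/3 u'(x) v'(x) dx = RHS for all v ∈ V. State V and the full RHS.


V = H^1_0(0, 1/3) (so v(0) = v(1/3) = 0); weak form: ∫_0^1/3 u'v' dx = ∫_0^1/3 (4*sin(3*π*x)) v dx for all v ∈ V.

Multiply both sides by a test function v and integrate from 0 to 1/3:
  ∫_0^1/3 −u''(x) v(x) dx = ∫_0^1/3 f(x) v(x) dx.
Integrate the LHS by parts once:
  ∫_0^1/3 −u'' v dx = −[u'(x) v(x)]_0^1/3 + ∫_0^1/3 u'(x) v'(x) dx.
Thus ∫_0^1/3 u'(x) v'(x) dx = ∫_0^1/3 f(x) v(x) dx + [u'(x) v(x)]_0^1/3.
Choose V so that boundary terms are either known or forced to vanish.
u is Dirichlet: u(0) = u(1/3) = 0. Let V = H^1_0(0, 1/3); then v(0) = v(1/3) = 0, and [u' v]_0^1/3 = 0.
Weak formulation: find u (satisfying any essential BC) such that ∫_0^1/3 u'(x) v'(x) dx = ∫_0^1/3 f v dx for all v ∈ V.
Substituting f(x) = 4*sin(3*π*x), the right-hand side is ∫_0^1/3 (4*sin(3*π*x)) v dx.


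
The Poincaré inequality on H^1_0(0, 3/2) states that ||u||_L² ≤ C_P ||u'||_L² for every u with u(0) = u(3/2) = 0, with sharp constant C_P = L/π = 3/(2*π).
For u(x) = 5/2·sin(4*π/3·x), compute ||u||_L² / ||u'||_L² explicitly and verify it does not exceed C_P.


||u||_L² / ||u'||_L² = 3/(4*π) < C_P = 3/(2*π).

u(x) = 5/2·sin(4*π/3·x), so u'(x) = 10*π*cos(4*π*x/3)/3.
Writing u(x) = A·sin(kπx/L) with A = 5/2 and k = 2, use ∫_0^L sin²(kπx/L) dx = L/2 and ∫_0^L cos²(kπx/L) dx = L/2.
u² = 25/4·sin²(4*π/3·x) and (u')² = 100*π^2/9·cos²(4*π/3·x), and each of sin², cos² integrates to L/2 = 3/4 over (0, 3/2).
∫_0^3/2 u² dx = 75/16, so ||u||_L² = 5*sqrt(3)/4.
∫_0^3/2 (u')² dx = 25*π^2/3, so ||u'||_L² = 5*sqrt(3)*π/3.
Ratio ||u||_L² / ||u'||_L² = 3/(4*π).
Sharp Poincaré constant on H^1_0(0, 3/2) is C_P = L/π = 3/(2*π), achieved by sin(2*π/3·x).
This is the k = 2 harmonic; the ratio L/(kπ) is strictly less than C_P = L/π, consistent with the sharp inequality ||u||_L² ≤ C_P ||u'||_L².


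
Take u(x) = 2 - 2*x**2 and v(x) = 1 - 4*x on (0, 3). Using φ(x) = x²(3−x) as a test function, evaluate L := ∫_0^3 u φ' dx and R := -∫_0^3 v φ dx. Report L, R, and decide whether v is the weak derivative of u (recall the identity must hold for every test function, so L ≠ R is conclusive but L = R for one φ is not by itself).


LHS = 243/5, RHS = 837/20. No, v is not the weak derivative of u.

u(x) = 2 - 2*x**2, classical derivative u'(x) = -4*x.
φ(x) = x²(3−x), so φ'(x) = 3*x*(2 - x).
Note φ(0) = φ(3) = 0, so the boundary term u·φ vanishes.
LHS = ∫_0^3 u(x) φ'(x) dx = ∫_0^3 (6*x^4 - 12*x^3 - 6*x^2 + 12*x) dx. Term by term:
  ∫_0^3 6*x^4 dx = 1458/5;  ∫_0^3 -12*x^3 dx = -243;  ∫_0^3 -6*x^2 dx = -54;
  ∫_0^3 12*x dx = 54.
Sum: 1458/5 − 243 − 54 + 54 = 243/5.
So LHS = 243/5.
∫_0^3 v(x) φ(x) dx = ∫_0^3 (4*x^4 - 13*x^3 + 3*x^2) dx. Term by term:
  ∫_0^3 4*x^4 dx = 972/5;  ∫_0^3 -13*x^3 dx = -1053/4;  ∫_0^3 3*x^2 dx = 27.
Sum: 972/5 − 1053/4 + 27 = -837/20.
So RHS = -∫_0^3 v(x) φ(x) dx = 837/20.
LHS − RHS = 27/4 ≠ 0, so the identity fails.
(For a valid weak derivative the identity must hold for EVERY test function, in particular this one. The failure shows v is NOT the weak derivative of u.)
Correct weak derivative would be u'(x) = -4*x.


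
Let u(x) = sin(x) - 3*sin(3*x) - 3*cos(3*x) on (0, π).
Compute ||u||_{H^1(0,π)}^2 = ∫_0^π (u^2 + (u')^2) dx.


||u||_{H^1(0,π)}^2 = 91*π

u'(x) = 9*sin(3*x) + cos(x) - 9*cos(3*x).
Expand u² and (u')² and integrate term by term on (0, π), using: for integers n ≥ 1, ∫_0^π sin²(nx) dx = ∫_0^π cos²(nx) dx = π/2; for n ≠ n', ∫_0^π sin(nx)sin(n'x) dx = ∫_0^π cos(nx)cos(n'x) dx = 0; and by product-to-sum, ∫_0^π sin(nx)cos(n'x) dx = ½∫_0^π [sin((n+n')x) + sin((n−n')x)] dx, which is 0 when n+n' is even and 2n/(n²−n'²) when n+n' is odd (it need not vanish on (0, π)).
  u² squared terms: (-3)²·∫cos(3x)² dx = 9·π/2 = 9*π/2;  (-3)²·∫sin(3x)² dx = 9·π/2 = 9*π/2;  (1)²·∫sin(x)² dx = 1·π/2 = π/2.
  u² cross terms: 2·(-3)·(-3)·∫cos(3x)·sin(3x) dx = 18·(0) = 0;  2·(-3)·(1)·∫cos(3x)·sin(x) dx = -6·(0) = 0;  2·(-3)·(1)·∫sin(3x)·sin(x) dx = -6·(0) = 0.
  So ∫_0^π u² dx = 9*π/2 + 9*π/2 + π/2 + 0 + 0 + 0 = 19*π/2.
  (u')² squared terms: (-9)²·∫cos(3x)² dx = 81·π/2 = 81*π/2;  (9)²·∫sin(3x)² dx = 81·π/2 = 81*π/2;  (1)²·∫cos(x)² dx = 1·π/2 = π/2.
  (u')² cross terms: 2·(-9)·(9)·∫cos(3x)·sin(3x) dx = -162·(0) = 0;  2·(-9)·(1)·∫cos(3x)·cos(x) dx = -18·(0) = 0;  2·(9)·(1)·∫sin(3x)·cos(x) dx = 18·(0) = 0.
  So ∫_0^π (u')² dx = 81*π/2 + 81*π/2 + π/2 + 0 + 0 + 0 = 163*π/2.
||u||_{H^1}^2 = (19*π/2) + (163*π/2) = 91*π.


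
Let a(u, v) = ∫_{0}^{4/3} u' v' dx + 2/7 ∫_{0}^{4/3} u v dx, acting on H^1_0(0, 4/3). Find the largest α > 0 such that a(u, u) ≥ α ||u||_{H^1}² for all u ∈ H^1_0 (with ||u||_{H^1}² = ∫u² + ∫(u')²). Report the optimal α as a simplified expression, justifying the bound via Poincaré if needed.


α = (32 + 63*π^2)/(7*(16 + 9*π^2))

Coercivity of a(·,·) on H^1_0(0, 4/3) means a(u, u) ≥ α ||u||_{H^1}² for every u ∈ H^1_0.
The interval has length L = 4/3, and Poincaré/coercivity depend only on L. Here a(u, u) = ∫(u')² + (2/7)·∫u².
Here 0 < c = 2/7 < 1. The condition a(u,u) ≥ α||u||_{H^1}² reads (1−α)∫(u')² ≥ (α−c)∫u². Any admissible α is ≤ 1 (rapidly oscillating u have ∫u²/∫(u')² → 0), and α = 1 would force 0 ≥ (1−c)∫u², impossible since c < 1; so 1−α > 0. By the sharp Poincaré inequality on H^1_0 of an interval of length L, ∫(u')² ≥ (π/L)²∫u² with equality for the first sine mode sin(π(x−x₀)/L) (x₀ the left endpoint), so the inequality holds for all u iff (1−α)(π/L)² ≥ α − c, i.e. α ≤ ((π/L)² + c)/((π/L)² + 1) = (1 + c(L/π)²)/(1 + (L/π)²). With (π/L)² = 9*π^2/16 and c = 2/7, the largest admissible constant is α = ((π/L)² + c)/((π/L)² + 1).
Simplifying, α = (32 + 63*π^2)/(7*(16 + 9*π^2)).


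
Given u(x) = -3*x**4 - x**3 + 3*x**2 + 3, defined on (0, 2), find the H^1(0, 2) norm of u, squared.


||u||_{H^1}^2 = 98094/35

The H^1 norm (squared) on an interval (0, L) is
  ||u||_{H^1}^2 = ∫_0^L u(x)^2 dx + ∫_0^L u'(x)^2 dx.
Compute u'(x) = -12*x**3 - 3*x**2 + 6*x.
Then u(x)^2 = 9*x**8 + 6*x**7 - 17*x**6 - 6*x**5 - 9*x**4 - 6*x**3 + 18*x**2 + 9 and u'(x)^2 = 144*x**6 + 72*x**5 - 135*x**4 - 36*x**3 + 36*x**2.
Integrate each monomial from 0 to 2 using ∫_0^2 c·x^n dx = c·2^(n+1)/(n+1):
  ∫_0^2 u(x)^2 dx = ∫_0^2 (9*x^8 + 6*x^7 - 17*x^6 - 6*x^5 - 9*x^4 - 6*x^3 + 18*x^2 + 9) dx. Term by term:
    ∫_0^2 9*x^8 dx = 512;  ∫_0^2 6*x^7 dx = 192;  ∫_0^2 -17*x^6 dx = -2176/7;
    ∫_0^2 -6*x^5 dx = -64;  ∫_0^2 -9*x^4 dx = -288/5;  ∫_0^2 -6*x^3 dx = -24;
    ∫_0^2 18*x^2 dx = 48;  ∫_0^2 9 dx = 18.
  Sum: 512 + 192 − 2176/7 − 64 − 288/5 − 24 + 48 + 18 = 10974/35.
  ∫_0^2 u'(x)^2 dx = ∫_0^2 (144*x^6 + 72*x^5 - 135*x^4 - 36*x^3 + 36*x^2) dx. Term by term:
    ∫_0^2 144*x^6 dx = 18432/7;  ∫_0^2 72*x^5 dx = 768;  ∫_0^2 -135*x^4 dx = -864;
    ∫_0^2 -36*x^3 dx = -144;  ∫_0^2 36*x^2 dx = 96.
  Sum: 18432/7 + 768 − 864 − 144 + 96 = 17424/7.
Adding: ||u||_{H^1}^2 = 10974/35 + 17424/7 = 98094/35.


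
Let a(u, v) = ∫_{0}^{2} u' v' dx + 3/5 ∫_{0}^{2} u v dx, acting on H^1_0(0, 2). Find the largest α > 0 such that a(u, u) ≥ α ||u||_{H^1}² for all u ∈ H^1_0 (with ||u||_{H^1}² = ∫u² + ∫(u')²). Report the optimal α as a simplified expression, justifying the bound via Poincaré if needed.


α = (12/5 + π^2)/(4 + π^2)

Coercivity of a(·,·) on H^1_0(0, 2) means a(u, u) ≥ α ||u||_{H^1}² for every u ∈ H^1_0.
The interval has length L = 2, and Poincaré/coercivity depend only on L. Here a(u, u) = ∫(u')² + (3/5)·∫u².
Here 0 < c = 3/5 < 1. The condition a(u,u) ≥ α||u||_{H^1}² reads (1−α)∫(u')² ≥ (α−c)∫u². Any admissible α is ≤ 1 (rapidly oscillating u have ∫u²/∫(u')² → 0), and α = 1 would force 0 ≥ (1−c)∫u², impossible since c < 1; so 1−α > 0. By the sharp Poincaré inequality on H^1_0 of an interval of length L, ∫(u')² ≥ (π/L)²∫u² with equality for the first sine mode sin(π(x−x₀)/L) (x₀ the left endpoint), so the inequality holds for all u iff (1−α)(π/L)² ≥ α − c, i.e. α ≤ ((π/L)² + c)/((π/L)² + 1) = (1 + c(L/π)²)/(1 + (L/π)²). With (π/L)² = π^2/4 and c = 3/5, the largest admissible constant is α = ((π/L)² + c)/((π/L)² + 1).
Simplifying, α = (12/5 + π^2)/(4 + π^2).


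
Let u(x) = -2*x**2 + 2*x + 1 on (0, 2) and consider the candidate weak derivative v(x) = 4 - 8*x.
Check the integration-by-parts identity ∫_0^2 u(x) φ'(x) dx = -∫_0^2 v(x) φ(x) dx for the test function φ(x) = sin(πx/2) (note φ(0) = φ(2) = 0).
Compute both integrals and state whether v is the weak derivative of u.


LHS = 8/π, RHS = 16/π. No, v is not the weak derivative of u.

u(x) = -2*x**2 + 2*x + 1, classical derivative u'(x) = 2 - 4*x.
φ(x) = sin(πx/2), so φ'(x) = π*cos(π*x/2)/2.
Note φ(0) = φ(2) = 0, so the boundary term u·φ vanishes.
LHS = ∫_0^2 u(x) φ'(x) dx = ∫_0^2 (-π*x^2*cos(π*x/2) + π*x*cos(π*x/2) + π*cos(π*x/2)/2) dx. Term by term:
  ∫_0^2 π*cos(π*x/2)/2 dx = 0;  ∫_0^2 π*x*cos(π*x/2) dx = -8/π;  ∫_0^2 -π*x^2*cos(π*x/2) dx = 16/π.
Sum: 0 − 8/π + 16/π = 8/π.
So LHS = 8/π.
∫_0^2 v(x) φ(x) dx = ∫_0^2 (-8*x*sin(π*x/2) + 4*sin(π*x/2)) dx. Term by term:
  ∫_0^2 4*sin(π*x/2) dx = 16/π;  ∫_0^2 -8*x*sin(π*x/2) dx = -32/π.
Sum: 16/π − 32/π = -16/π.
So RHS = -∫_0^2 v(x) φ(x) dx = 16/π.
LHS − RHS = -8/π ≠ 0, so the identity fails.
(For a valid weak derivative the identity must hold for EVERY test function, in particular this one. The failure shows v is NOT the weak derivative of u.)
Correct weak derivative would be u'(x) = 2 - 4*x.


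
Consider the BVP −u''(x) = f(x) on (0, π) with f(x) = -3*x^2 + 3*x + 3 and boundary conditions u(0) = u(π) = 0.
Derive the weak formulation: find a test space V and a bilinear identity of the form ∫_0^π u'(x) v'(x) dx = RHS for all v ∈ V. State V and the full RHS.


V = H^1_0(0, π) (so v(0) = v(π) = 0); weak form: ∫_0^π u'v' dx = ∫_0^π (-3*x^2 + 3*x + 3) v dx for all v ∈ V.

Multiply both sides by a test function v and integrate from 0 to π:
  ∫_0^π −u''(x) v(x) dx = ∫_0^π f(x) v(x) dx.
Integrate the LHS by parts once:
  ∫_0^π −u'' v dx = −[u'(x) v(x)]_0^π + ∫_0^π u'(x) v'(x) dx.
Thus ∫_0^π u'(x) v'(x) dx = ∫_0^π f(x) v(x) dx + [u'(x) v(x)]_0^π.
Choose V so that boundary terms are either known or forced to vanish.
u is Dirichlet: u(0) = u(π) = 0. Let V = H^1_0(0, π); then v(0) = v(π) = 0, and [u' v]_0^π = 0.
Weak formulation: find u (satisfying any essential BC) such that ∫_0^π u'(x) v'(x) dx = ∫_0^π f v dx for all v ∈ V.
Substituting f(x) = -3*x^2 + 3*x + 3, the right-hand side is ∫_0^π (-3*x^2 + 3*x + 3) v dx.


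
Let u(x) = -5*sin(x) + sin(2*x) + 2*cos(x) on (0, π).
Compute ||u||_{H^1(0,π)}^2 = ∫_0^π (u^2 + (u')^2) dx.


||u||_{H^1(0,π)}^2 = 32/3 + 63*π/2

u'(x) = -2*sin(x) - 5*cos(x) + 2*cos(2*x).
Expand u² and (u')² and integrate term by term on (0, π), using: for integers n ≥ 1, ∫_0^π sin²(nx) dx = ∫_0^π cos²(nx) dx = π/2; for n ≠ n', ∫_0^π sin(nx)sin(n'x) dx = ∫_0^π cos(nx)cos(n'x) dx = 0; and by product-to-sum, ∫_0^π sin(nx)cos(n'x) dx = ½∫_0^π [sin((n+n')x) + sin((n−n')x)] dx, which is 0 when n+n' is even and 2n/(n²−n'²) when n+n' is odd (it need not vanish on (0, π)).
  u² squared terms: (-5)²·∫sin(x)² dx = 25·π/2 = 25*π/2;  (2)²·∫cos(x)² dx = 4·π/2 = 2*π;  (1)²·∫sin(2x)² dx = 1·π/2 = π/2.
  u² cross terms: 2·(-5)·(2)·∫sin(x)·cos(x) dx = -20·(0) = 0;  2·(-5)·(1)·∫sin(x)·sin(2x) dx = -10·(0) = 0;  2·(2)·(1)·∫cos(x)·sin(2x) dx = 4·(4/3) = 16/3.
  So ∫_0^π u² dx = 25*π/2 + 2*π + π/2 + 0 + 0 + 16/3 = 16/3 + 15*π.
  (u')² squared terms: (-5)²·∫cos(x)² dx = 25·π/2 = 25*π/2;  (-2)²·∫sin(x)² dx = 4·π/2 = 2*π;  (2)²·∫cos(2x)² dx = 4·π/2 = 2*π.
  (u')² cross terms: 2·(-5)·(-2)·∫cos(x)·sin(x) dx = 20·(0) = 0;  2·(-5)·(2)·∫cos(x)·cos(2x) dx = -20·(0) = 0;  2·(-2)·(2)·∫sin(x)·cos(2x) dx = -8·(-2/3) = 16/3.
  So ∫_0^π (u')² dx = 25*π/2 + 2*π + 2*π + 0 + 0 + 16/3 = 16/3 + 33*π/2.
||u||_{H^1}^2 = (16/3 + 15*π) + (16/3 + 33*π/2) = 32/3 + 63*π/2.


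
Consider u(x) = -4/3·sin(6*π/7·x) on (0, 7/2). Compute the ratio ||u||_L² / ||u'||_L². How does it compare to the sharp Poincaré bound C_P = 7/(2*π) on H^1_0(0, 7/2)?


||u||_L² / ||u'||_L² = 7/(6*π) < C_P = 7/(2*π).

u(x) = -4/3·sin(6*π/7·x), so u'(x) = -8*π*cos(6*π*x/7)/7.
Writing u(x) = A·sin(kπx/L) with A = -4/3 and k = 3, use ∫_0^L sin²(kπx/L) dx = L/2 and ∫_0^L cos²(kπx/L) dx = L/2.
u² = 16/9·sin²(6*π/7·x) and (u')² = 64*π^2/49·cos²(6*π/7·x), and each of sin², cos² integrates to L/2 = 7/4 over (0, 7/2).
∫_0^7/2 u² dx = 28/9, so ||u||_L² = 2*sqrt(7)/3.
∫_0^7/2 (u')² dx = 16*π^2/7, so ||u'||_L² = 4*sqrt(7)*π/7.
Ratio ||u||_L² / ||u'||_L² = 7/(6*π).
Sharp Poincaré constant on H^1_0(0, 7/2) is C_P = L/π = 7/(2*π), achieved by sin(2*π/7·x).
This is the k = 3 harmonic; the ratio L/(kπ) is strictly less than C_P = L/π, consistent with the sharp inequality ||u||_L² ≤ C_P ||u'||_L².


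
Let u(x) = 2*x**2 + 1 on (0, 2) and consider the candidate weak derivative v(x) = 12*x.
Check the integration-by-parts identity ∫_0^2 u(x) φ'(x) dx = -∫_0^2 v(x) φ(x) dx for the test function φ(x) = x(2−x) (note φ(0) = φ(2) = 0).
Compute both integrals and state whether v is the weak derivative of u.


LHS = -16/3, RHS = -16. No, v is not the weak derivative of u.

u(x) = 2*x**2 + 1, classical derivative u'(x) = 4*x.
φ(x) = x(2−x), so φ'(x) = 2 - 2*x.
Note φ(0) = φ(2) = 0, so the boundary term u·φ vanishes.
LHS = ∫_0^2 u(x) φ'(x) dx = ∫_0^2 (-4*x^3 + 4*x^2 - 2*x + 2) dx. Term by term:
  ∫_0^2 -4*x^3 dx = -16;  ∫_0^2 4*x^2 dx = 32/3;  ∫_0^2 -2*x dx = -4;
  ∫_0^2 2 dx = 4.
Sum: -16 + 32/3 − 4 + 4 = -16/3.
So LHS = -16/3.
∫_0^2 v(x) φ(x) dx = ∫_0^2 (-12*x^3 + 24*x^2) dx. Term by term:
  ∫_0^2 -12*x^3 dx = -48;  ∫_0^2 24*x^2 dx = 64.
Sum: -48 + 64 = 16.
So RHS = -∫_0^2 v(x) φ(x) dx = -16.
LHS − RHS = 32/3 ≠ 0, so the identity fails.
(For a valid weak derivative the identity must hold for EVERY test function, in particular this one. The failure shows v is NOT the weak derivative of u.)
Correct weak derivative would be u'(x) = 4*x.


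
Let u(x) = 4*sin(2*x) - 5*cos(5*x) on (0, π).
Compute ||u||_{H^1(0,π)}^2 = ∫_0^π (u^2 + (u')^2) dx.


||u||_{H^1(0,π)}^2 = 4160/21 + 365*π

u'(x) = 25*sin(5*x) + 8*cos(2*x).
Expand u² and (u')² and integrate term by term on (0, π), using: for integers n ≥ 1, ∫_0^π sin²(nx) dx = ∫_0^π cos²(nx) dx = π/2; for n ≠ n', ∫_0^π sin(nx)sin(n'x) dx = ∫_0^π cos(nx)cos(n'x) dx = 0; and by product-to-sum, ∫_0^π sin(nx)cos(n'x) dx = ½∫_0^π [sin((n+n')x) + sin((n−n')x)] dx, which is 0 when n+n' is even and 2n/(n²−n'²) when n+n' is odd (it need not vanish on (0, π)).
  u² squared terms: (-5)²·∫cos(5x)² dx = 25·π/2 = 25*π/2;  (4)²·∫sin(2x)² dx = 16·π/2 = 8*π.
  u² cross terms: 2·(-5)·(4)·∫cos(5x)·sin(2x) dx = -40·(-4/21) = 160/21.
  So ∫_0^π u² dx = 25*π/2 + 8*π + 160/21 = 160/21 + 41*π/2.
  (u')² squared terms: (8)²·∫cos(2x)² dx = 64·π/2 = 32*π;  (25)²·∫sin(5x)² dx = 625·π/2 = 625*π/2.
  (u')² cross terms: 2·(8)·(25)·∫cos(2x)·sin(5x) dx = 400·(10/21) = 4000/21.
  So ∫_0^π (u')² dx = 32*π + 625*π/2 + 4000/21 = 4000/21 + 689*π/2.
||u||_{H^1}^2 = (160/21 + 41*π/2) + (4000/21 + 689*π/2) = 4160/21 + 365*π.


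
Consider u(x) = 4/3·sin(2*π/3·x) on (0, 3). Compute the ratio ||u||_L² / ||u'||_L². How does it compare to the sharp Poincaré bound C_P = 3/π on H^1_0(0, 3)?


||u||_L² / ||u'||_L² = 3/(2*π) < C_P = 3/π.

u(x) = 4/3·sin(2*π/3·x), so u'(x) = 8*π*cos(2*π*x/3)/9.
Writing u(x) = A·sin(kπx/L) with A = 4/3 and k = 2, use ∫_0^L sin²(kπx/L) dx = L/2 and ∫_0^L cos²(kπx/L) dx = L/2.
u² = 16/9·sin²(2*π/3·x) and (u')² = 64*π^2/81·cos²(2*π/3·x), and each of sin², cos² integrates to L/2 = 3/2 over (0, 3).
∫_0^3 u² dx = 8/3, so ||u||_L² = 2*sqrt(6)/3.
∫_0^3 (u')² dx = 32*π^2/27, so ||u'||_L² = 4*sqrt(6)*π/9.
Ratio ||u||_L² / ||u'||_L² = 3/(2*π).
Sharp Poincaré constant on H^1_0(0, 3) is C_P = L/π = 3/π, achieved by sin(π/3·x).
This is the k = 2 harmonic; the ratio L/(kπ) is strictly less than C_P = L/π, consistent with the sharp inequality ||u||_L² ≤ C_P ||u'||_L².


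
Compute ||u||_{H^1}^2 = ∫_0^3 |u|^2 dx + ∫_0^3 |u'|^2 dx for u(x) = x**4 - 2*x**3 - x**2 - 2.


||u||_{H^1}^2 = 51969/70

The H^1 norm (squared) on an interval (0, L) is
  ||u||_{H^1}^2 = ∫_0^L u(x)^2 dx + ∫_0^L u'(x)^2 dx.
Compute u'(x) = 4*x**3 - 6*x**2 - 2*x.
Then u(x)^2 = x**8 - 4*x**7 + 2*x**6 + 4*x**5 - 3*x**4 + 8*x**3 + 4*x**2 + 4 and u'(x)^2 = 16*x**6 - 48*x**5 + 20*x**4 + 24*x**3 + 4*x**2.
Integrate each monomial from 0 to 3 using ∫_0^3 c·x^n dx = c·3^(n+1)/(n+1):
  ∫_0^3 u(x)^2 dx = ∫_0^3 (x^8 - 4*x^7 + 2*x^6 + 4*x^5 - 3*x^4 + 8*x^3 + 4*x^2 + 4) dx. Term by term:
    ∫_0^3 x^8 dx = 2187;  ∫_0^3 -4*x^7 dx = -6561/2;  ∫_0^3 2*x^6 dx = 4374/7;
    ∫_0^3 4*x^5 dx = 486;  ∫_0^3 -3*x^4 dx = -729/5;  ∫_0^3 8*x^3 dx = 162;
    ∫_0^3 4*x^2 dx = 36;  ∫_0^3 4 dx = 12.
  Sum: 2187 − 6561/2 + 4374/7 + 486 − 729/5 + 162 + 36 + 12 = 5709/70.
  ∫_0^3 u'(x)^2 dx = ∫_0^3 (16*x^6 - 48*x^5 + 20*x^4 + 24*x^3 + 4*x^2) dx. Term by term:
    ∫_0^3 16*x^6 dx = 34992/7;  ∫_0^3 -48*x^5 dx = -5832;  ∫_0^3 20*x^4 dx = 972;
    ∫_0^3 24*x^3 dx = 486;  ∫_0^3 4*x^2 dx = 36.
  Sum: 34992/7 − 5832 + 972 + 486 + 36 = 4626/7.
Adding: ||u||_{H^1}^2 = 5709/70 + 4626/7 = 51969/70.


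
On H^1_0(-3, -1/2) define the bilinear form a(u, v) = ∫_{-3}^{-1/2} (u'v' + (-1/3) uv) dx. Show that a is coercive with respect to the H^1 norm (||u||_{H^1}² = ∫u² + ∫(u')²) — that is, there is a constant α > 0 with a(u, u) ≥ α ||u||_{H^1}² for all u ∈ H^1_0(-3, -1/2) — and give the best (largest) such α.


α = (-25 + 12*π^2)/(3*(25 + 4*π^2))

Coercivity of a(·,·) on H^1_0(-3, -1/2) means a(u, u) ≥ α ||u||_{H^1}² for every u ∈ H^1_0.
The interval has length L = 5/2, and Poincaré/coercivity depend only on L. Here a(u, u) = ∫(u')² + (-1/3)·∫u².
Here c = -1/3 < 0 with |c| < (π/L)² = 4*π^2/25, so coercivity still holds. The condition a(u,u) ≥ α||u||_{H^1}² reads (1−α)∫(u')² ≥ (α−c)∫u². Any admissible α is ≤ 1 (rapidly oscillating u have ∫u²/∫(u')² → 0), and α = 1 would force 0 ≥ (1−c)∫u², impossible since c < 1; so 1−α > 0. By the sharp Poincaré inequality on H^1_0 of an interval of length L, ∫(u')² ≥ (π/L)²∫u² with equality for the first sine mode sin(π(x−x₀)/L) (x₀ the left endpoint), so the inequality holds for all u iff (1−α)(π/L)² ≥ α − c, i.e. α ≤ ((π/L)² + c)/((π/L)² + 1) = (1 + c(L/π)²)/(1 + (L/π)²). (Direct route, valid since c ≤ 0: Poincaré gives c∫u² ≥ c(L/π)²∫(u')², so a(u,u) ≥ (1 + c(L/π)²)∫(u')², while ||u||_{H^1}² ≤ (1 + (L/π)²)∫(u')²; dividing yields the same α.) With (π/L)² = 4*π^2/25 and c = -1/3, the largest admissible constant is α = ((π/L)² + c)/((π/L)² + 1).
Simplifying, α = (-25 + 12*π^2)/(3*(25 + 4*π^2)).


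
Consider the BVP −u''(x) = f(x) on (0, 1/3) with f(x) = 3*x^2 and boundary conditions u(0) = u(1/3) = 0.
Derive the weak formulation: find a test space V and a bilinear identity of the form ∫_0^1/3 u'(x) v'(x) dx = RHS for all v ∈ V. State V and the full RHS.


V = H^1_0(0, 1/3) (so v(0) = v(1/3) = 0); weak form: ∫_0^1/3 u'v' dx = ∫_0^1/3 (3*x^2) v dx for all v ∈ V.

Multiply both sides by a test function v and integrate from 0 to 1/3:
  ∫_0^1/3 −u''(x) v(x) dx = ∫_0^1/3 f(x) v(x) dx.
Integrate the LHS by parts once:
  ∫_0^1/3 −u'' v dx = −[u'(x) v(x)]_0^1/3 + ∫_0^1/3 u'(x) v'(x) dx.
Thus ∫_0^1/3 u'(x) v'(x) dx = ∫_0^1/3 f(x) v(x) dx + [u'(x) v(x)]_0^1/3.
Choose V so that boundary terms are either known or forced to vanish.
u is Dirichlet: u(0) = u(1/3) = 0. Let V = H^1_0(0, 1/3); then v(0) = v(1/3) = 0, and [u' v]_0^1/3 = 0.
Weak formulation: find u (satisfying any essential BC) such that ∫_0^1/3 u'(x) v'(x) dx = ∫_0^1/3 f v dx for all v ∈ V.
Substituting f(x) = 3*x^2, the right-hand side is ∫_0^1/3 (3*x^2) v dx.


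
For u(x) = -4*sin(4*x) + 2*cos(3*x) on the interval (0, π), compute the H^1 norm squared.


||u||_{H^1(0,π)}^2 = -1280/7 + 156*π

u'(x) = -6*sin(3*x) - 16*cos(4*x).
Expand u² and (u')² and integrate term by term on (0, π), using: for integers n ≥ 1, ∫_0^π sin²(nx) dx = ∫_0^π cos²(nx) dx = π/2; for n ≠ n', ∫_0^π sin(nx)sin(n'x) dx = ∫_0^π cos(nx)cos(n'x) dx = 0; and by product-to-sum, ∫_0^π sin(nx)cos(n'x) dx = ½∫_0^π [sin((n+n')x) + sin((n−n')x)] dx, which is 0 when n+n' is even and 2n/(n²−n'²) when n+n' is odd (it need not vanish on (0, π)).
  u² squared terms: (-4)²·∫sin(4x)² dx = 16·π/2 = 8*π;  (2)²·∫cos(3x)² dx = 4·π/2 = 2*π.
  u² cross terms: 2·(-4)·(2)·∫sin(4x)·cos(3x) dx = -16·(8/7) = -128/7.
  So ∫_0^π u² dx = 8*π + 2*π − 128/7 = -128/7 + 10*π.
  (u')² squared terms: (-16)²·∫cos(4x)² dx = 256·π/2 = 128*π;  (-6)²·∫sin(3x)² dx = 36·π/2 = 18*π.
  (u')² cross terms: 2·(-16)·(-6)·∫cos(4x)·sin(3x) dx = 192·(-6/7) = -1152/7.
  So ∫_0^π (u')² dx = 128*π + 18*π − 1152/7 = -1152/7 + 146*π.
||u||_{H^1}^2 = (-128/7 + 10*π) + (-1152/7 + 146*π) = -1280/7 + 156*π.


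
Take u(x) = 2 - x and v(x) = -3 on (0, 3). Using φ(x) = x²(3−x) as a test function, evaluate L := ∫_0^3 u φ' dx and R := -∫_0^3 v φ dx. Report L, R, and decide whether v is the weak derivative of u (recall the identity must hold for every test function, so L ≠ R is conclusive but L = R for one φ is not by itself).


LHS = 27/4, RHS = 81/4. No, v is not the weak derivative of u.

u(x) = 2 - x, classical derivative u'(x) = -1.
φ(x) = x²(3−x), so φ'(x) = 3*x*(2 - x).
Note φ(0) = φ(3) = 0, so the boundary term u·φ vanishes.
LHS = ∫_0^3 u(x) φ'(x) dx = ∫_0^3 (3*x^3 - 12*x^2 + 12*x) dx. Term by term:
  ∫_0^3 3*x^3 dx = 243/4;  ∫_0^3 -12*x^2 dx = -108;  ∫_0^3 12*x dx = 54.
Sum: 243/4 − 108 + 54 = 27/4.
So LHS = 27/4.
∫_0^3 v(x) φ(x) dx = ∫_0^3 (3*x^3 - 9*x^2) dx. Term by term:
  ∫_0^3 3*x^3 dx = 243/4;  ∫_0^3 -9*x^2 dx = -81.
Sum: 243/4 − 81 = -81/4.
So RHS = -∫_0^3 v(x) φ(x) dx = 81/4.
LHS − RHS = -27/2 ≠ 0, so the identity fails.
(For a valid weak derivative the identity must hold for EVERY test function, in particular this one. The failure shows v is NOT the weak derivative of u.)
Correct weak derivative would be u'(x) = -1.


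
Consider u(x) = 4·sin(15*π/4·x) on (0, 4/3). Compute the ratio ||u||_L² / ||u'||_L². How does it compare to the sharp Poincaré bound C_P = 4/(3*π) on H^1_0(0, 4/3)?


||u||_L² / ||u'||_L² = 4/(15*π) < C_P = 4/(3*π).

u(x) = 4·sin(15*π/4·x), so u'(x) = 15*π*cos(15*π*x/4).
Writing u(x) = A·sin(kπx/L) with A = 4 and k = 5, use ∫_0^L sin²(kπx/L) dx = L/2 and ∫_0^L cos²(kπx/L) dx = L/2.
u² = 16·sin²(15*π/4·x) and (u')² = 225*π^2·cos²(15*π/4·x), and each of sin², cos² integrates to L/2 = 2/3 over (0, 4/3).
∫_0^4/3 u² dx = 32/3, so ||u||_L² = 4*sqrt(6)/3.
∫_0^4/3 (u')² dx = 150*π^2, so ||u'||_L² = 5*sqrt(6)*π.
Ratio ||u||_L² / ||u'||_L² = 4/(15*π).
Sharp Poincaré constant on H^1_0(0, 4/3) is C_P = L/π = 4/(3*π), achieved by sin(3*π/4·x).
This is the k = 5 harmonic; the ratio L/(kπ) is strictly less than C_P = L/π, consistent with the sharp inequality ||u||_L² ≤ C_P ||u'||_L².


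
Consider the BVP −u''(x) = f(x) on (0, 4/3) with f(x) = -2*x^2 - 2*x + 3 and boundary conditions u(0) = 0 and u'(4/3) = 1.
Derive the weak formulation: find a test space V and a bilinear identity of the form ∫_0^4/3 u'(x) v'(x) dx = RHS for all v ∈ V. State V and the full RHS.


V = {v ∈ H^1(0, 4/3) : v(0) = 0} (test functions vanish at x = 0 where u is specified); weak form: ∫_0^4/3 u'v' dx = ∫_0^4/3 (-2*x^2 - 2*x + 3) v dx + v(4/3) for all v ∈ V.

Multiply both sides by a test function v and integrate from 0 to 4/3:
  ∫_0^4/3 −u''(x) v(x) dx = ∫_0^4/3 f(x) v(x) dx.
Integrate the LHS by parts once:
  ∫_0^4/3 −u'' v dx = −[u'(x) v(x)]_0^4/3 + ∫_0^4/3 u'(x) v'(x) dx.
Thus ∫_0^4/3 u'(x) v'(x) dx = ∫_0^4/3 f(x) v(x) dx + [u'(x) v(x)]_0^4/3.
Choose V so that boundary terms are either known or forced to vanish.
Mixed BC: u(0) = 0 (Dirichlet) and u'(4/3) = 1 (Neumann). Define V = {v ∈ H^1(0, 4/3) : v(0) = 0}. Then [u' v]_0^4/3 = u'(4/3)·v(4/3) − u'(0)·0 = v(4/3).
Weak formulation: find u (satisfying any essential BC) such that ∫_0^4/3 u'(x) v'(x) dx = ∫_0^4/3 f v dx + v(4/3) for all v ∈ V (Dirichlet at 0 absorbed into V; Neumann datum at x = 4/3 contributes the boundary term).
Substituting f(x) = -2*x^2 - 2*x + 3, the right-hand side is ∫_0^4/3 (-2*x^2 - 2*x + 3) v dx + v(4/3).


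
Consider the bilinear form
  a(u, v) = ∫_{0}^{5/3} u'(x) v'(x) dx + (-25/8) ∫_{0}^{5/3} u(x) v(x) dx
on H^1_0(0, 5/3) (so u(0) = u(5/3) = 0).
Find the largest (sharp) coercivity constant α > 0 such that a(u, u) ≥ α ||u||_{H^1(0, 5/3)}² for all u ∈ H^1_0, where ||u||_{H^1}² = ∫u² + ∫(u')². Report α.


α = (-625 + 72*π^2)/(8*(25 + 9*π^2))

Coercivity of a(·,·) on H^1_0(0, 5/3) means a(u, u) ≥ α ||u||_{H^1}² for every u ∈ H^1_0.
The interval has length L = 5/3, and Poincaré/coercivity depend only on L. Here a(u, u) = ∫(u')² + (-25/8)·∫u².
Here c = -25/8 < 0 with |c| < (π/L)² = 9*π^2/25, so coercivity still holds. The condition a(u,u) ≥ α||u||_{H^1}² reads (1−α)∫(u')² ≥ (α−c)∫u². Any admissible α is ≤ 1 (rapidly oscillating u have ∫u²/∫(u')² → 0), and α = 1 would force 0 ≥ (1−c)∫u², impossible since c < 1; so 1−α > 0. By the sharp Poincaré inequality on H^1_0 of an interval of length L, ∫(u')² ≥ (π/L)²∫u² with equality for the first sine mode sin(π(x−x₀)/L) (x₀ the left endpoint), so the inequality holds for all u iff (1−α)(π/L)² ≥ α − c, i.e. α ≤ ((π/L)² + c)/((π/L)² + 1) = (1 + c(L/π)²)/(1 + (L/π)²). (Direct route, valid since c ≤ 0: Poincaré gives c∫u² ≥ c(L/π)²∫(u')², so a(u,u) ≥ (1 + c(L/π)²)∫(u')², while ||u||_{H^1}² ≤ (1 + (L/π)²)∫(u')²; dividing yields the same α.) With (π/L)² = 9*π^2/25 and c = -25/8, the largest admissible constant is α = ((π/L)² + c)/((π/L)² + 1).
Simplifying, α = (-625 + 72*π^2)/(8*(25 + 9*π^2)).
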